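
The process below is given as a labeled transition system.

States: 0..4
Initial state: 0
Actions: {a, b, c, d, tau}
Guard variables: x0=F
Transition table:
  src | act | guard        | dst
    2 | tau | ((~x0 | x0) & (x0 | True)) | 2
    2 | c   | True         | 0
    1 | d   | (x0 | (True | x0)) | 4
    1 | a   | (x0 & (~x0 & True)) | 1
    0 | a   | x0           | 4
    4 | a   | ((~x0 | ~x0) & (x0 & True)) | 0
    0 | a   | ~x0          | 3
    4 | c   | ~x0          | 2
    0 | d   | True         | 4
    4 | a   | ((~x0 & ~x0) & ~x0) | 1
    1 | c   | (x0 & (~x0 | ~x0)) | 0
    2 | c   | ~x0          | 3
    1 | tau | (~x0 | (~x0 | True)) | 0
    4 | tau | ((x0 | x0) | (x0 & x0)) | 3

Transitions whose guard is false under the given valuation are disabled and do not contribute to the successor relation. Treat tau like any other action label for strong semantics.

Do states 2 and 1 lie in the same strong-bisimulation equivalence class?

Answer: NOT BISIMILAR

Analysis:
Refine partition for ~:
  P[0] = {{0,1,2,3,4}}
  P[1] = {{0},{1},{2},{3},{4}}
Fixed point at round 2; 5 class(es).
[2]={2}  [1]={1}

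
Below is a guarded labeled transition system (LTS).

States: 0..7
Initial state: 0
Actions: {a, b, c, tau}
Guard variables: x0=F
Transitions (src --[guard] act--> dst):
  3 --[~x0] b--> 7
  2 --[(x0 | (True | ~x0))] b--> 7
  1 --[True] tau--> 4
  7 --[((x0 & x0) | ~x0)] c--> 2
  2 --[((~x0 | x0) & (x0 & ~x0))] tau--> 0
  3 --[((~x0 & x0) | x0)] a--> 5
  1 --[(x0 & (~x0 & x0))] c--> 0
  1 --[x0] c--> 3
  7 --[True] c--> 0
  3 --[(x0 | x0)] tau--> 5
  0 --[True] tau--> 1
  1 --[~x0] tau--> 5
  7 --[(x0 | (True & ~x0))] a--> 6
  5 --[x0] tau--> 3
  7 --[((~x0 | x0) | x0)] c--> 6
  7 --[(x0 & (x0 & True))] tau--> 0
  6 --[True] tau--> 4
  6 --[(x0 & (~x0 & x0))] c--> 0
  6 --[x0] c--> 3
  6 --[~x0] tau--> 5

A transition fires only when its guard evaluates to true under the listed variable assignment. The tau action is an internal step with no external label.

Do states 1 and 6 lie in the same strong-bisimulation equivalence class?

Answer: BISIMILAR

Trace:
Refine partition for ~:
  P[0] = {{0,1,2,3,4,5,6,7}}
  P[1] = {{0,1,6},{2,3},{4,5},{7}}
  P[2] = {{0},{1,6},{2,3},{4,5},{7}}
5 equivalence class(es) (converged in 3)
1∈{1,6}, 6∈{1,6}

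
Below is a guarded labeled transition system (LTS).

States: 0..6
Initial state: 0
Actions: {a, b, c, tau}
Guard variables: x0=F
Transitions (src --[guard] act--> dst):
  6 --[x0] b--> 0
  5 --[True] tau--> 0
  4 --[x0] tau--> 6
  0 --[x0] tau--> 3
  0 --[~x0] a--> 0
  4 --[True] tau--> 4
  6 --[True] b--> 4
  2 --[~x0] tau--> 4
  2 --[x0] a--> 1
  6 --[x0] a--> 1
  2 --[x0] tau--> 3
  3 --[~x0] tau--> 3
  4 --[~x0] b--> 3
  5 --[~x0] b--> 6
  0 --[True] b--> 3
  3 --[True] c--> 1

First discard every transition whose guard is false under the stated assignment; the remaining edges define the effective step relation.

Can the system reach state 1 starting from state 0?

10 transition(s) survive guard evaluation.
Layer 0: {0}
Layer 1: {3}  total {0,3}
Layer 2: {1}  total {0,1,3}
R = {0,1,3}
witness 1: b·c

Answer: REACHABLE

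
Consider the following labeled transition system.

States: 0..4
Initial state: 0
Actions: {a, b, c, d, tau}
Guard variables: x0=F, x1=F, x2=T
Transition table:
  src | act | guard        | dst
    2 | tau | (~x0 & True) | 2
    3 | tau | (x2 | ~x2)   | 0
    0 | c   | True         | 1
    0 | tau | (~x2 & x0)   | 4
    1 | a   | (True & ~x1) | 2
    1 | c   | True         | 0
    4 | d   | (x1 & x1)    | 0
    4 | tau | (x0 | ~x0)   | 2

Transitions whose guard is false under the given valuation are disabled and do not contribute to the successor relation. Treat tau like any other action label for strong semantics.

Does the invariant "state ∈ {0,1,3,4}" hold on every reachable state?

Answer: INVARIANT VIOLATED at state 2

Analysis:
Inv-set: {0,1,3,4}
Reach set: {0,1,2}
  0: ok
  1: ok
  2: VIOLATES
reach 2 via c·a — violates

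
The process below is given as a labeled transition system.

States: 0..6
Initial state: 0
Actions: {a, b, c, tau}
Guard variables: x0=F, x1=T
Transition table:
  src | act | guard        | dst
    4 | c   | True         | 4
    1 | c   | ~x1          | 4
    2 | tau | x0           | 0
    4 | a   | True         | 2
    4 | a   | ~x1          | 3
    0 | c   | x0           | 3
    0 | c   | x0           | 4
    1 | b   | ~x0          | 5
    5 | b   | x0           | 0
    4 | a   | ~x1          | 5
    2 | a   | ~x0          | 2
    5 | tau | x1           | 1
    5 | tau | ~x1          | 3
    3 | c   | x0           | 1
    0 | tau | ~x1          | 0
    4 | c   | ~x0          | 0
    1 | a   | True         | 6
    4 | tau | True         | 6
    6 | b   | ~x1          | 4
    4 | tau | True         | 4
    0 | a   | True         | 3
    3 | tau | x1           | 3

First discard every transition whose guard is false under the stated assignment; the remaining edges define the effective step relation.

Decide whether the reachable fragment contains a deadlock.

Reach set: {0,3}
  0: a→3  [1 out]
  3: tau→3  [1 out]

Answer: DEADLOCK-FREE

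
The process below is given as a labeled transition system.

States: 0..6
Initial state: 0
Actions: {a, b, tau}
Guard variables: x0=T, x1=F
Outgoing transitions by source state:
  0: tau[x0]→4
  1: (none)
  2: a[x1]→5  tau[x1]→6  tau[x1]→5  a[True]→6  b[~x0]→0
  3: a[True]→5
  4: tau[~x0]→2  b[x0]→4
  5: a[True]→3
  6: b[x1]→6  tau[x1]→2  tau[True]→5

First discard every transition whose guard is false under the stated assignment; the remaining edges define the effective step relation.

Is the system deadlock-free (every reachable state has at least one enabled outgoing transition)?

Answer: DEADLOCK-FREE

Trace:
Reachable = {0,4}
  0: tau→4  [1 out]
  4: b→4  [1 out]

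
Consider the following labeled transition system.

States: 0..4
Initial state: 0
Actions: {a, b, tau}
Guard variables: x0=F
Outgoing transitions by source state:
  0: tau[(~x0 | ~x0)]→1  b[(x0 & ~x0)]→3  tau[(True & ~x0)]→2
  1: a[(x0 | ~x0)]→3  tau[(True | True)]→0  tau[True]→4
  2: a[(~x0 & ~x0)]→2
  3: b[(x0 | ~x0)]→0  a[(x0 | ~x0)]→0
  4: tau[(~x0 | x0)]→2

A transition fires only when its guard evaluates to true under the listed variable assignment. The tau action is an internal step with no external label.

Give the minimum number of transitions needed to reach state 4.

Layered search for 4:
  depth 0: {0}
  depth 1: {1,2}
  depth 2: {3,4}
4 enters at depth 2; path tau·tau

Answer: 2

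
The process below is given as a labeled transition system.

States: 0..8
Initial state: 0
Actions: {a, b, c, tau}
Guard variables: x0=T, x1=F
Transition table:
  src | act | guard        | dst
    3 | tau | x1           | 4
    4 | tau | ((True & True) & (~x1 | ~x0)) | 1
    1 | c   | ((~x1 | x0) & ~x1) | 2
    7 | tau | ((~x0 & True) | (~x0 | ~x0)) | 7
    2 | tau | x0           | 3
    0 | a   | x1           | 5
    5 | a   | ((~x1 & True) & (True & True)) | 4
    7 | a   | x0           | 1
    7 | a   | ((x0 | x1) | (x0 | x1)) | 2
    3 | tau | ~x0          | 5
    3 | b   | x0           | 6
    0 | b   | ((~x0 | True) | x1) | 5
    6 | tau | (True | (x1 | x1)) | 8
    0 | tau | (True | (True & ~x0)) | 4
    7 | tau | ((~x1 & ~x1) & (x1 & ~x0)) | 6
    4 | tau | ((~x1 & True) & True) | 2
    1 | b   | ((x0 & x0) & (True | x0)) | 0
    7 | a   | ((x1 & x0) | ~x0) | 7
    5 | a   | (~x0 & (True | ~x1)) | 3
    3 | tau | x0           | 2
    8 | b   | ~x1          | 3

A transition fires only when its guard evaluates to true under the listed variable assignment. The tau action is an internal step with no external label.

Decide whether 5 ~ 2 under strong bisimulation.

Compute ~ classes (split until stable):
  P[0] = {{0,1,2,3,4,5,6,7,8}}
  P[1] = {{0,3},{1},{2,4,6},{5,7},{8}}
  P[2] = {{0},{1},{2},{3},{4},{5},{6},{7},{8}}
9 equivalence class(es) (converged in 3)
[5]={5}  [2]={2}

Answer: NOT BISIMILAR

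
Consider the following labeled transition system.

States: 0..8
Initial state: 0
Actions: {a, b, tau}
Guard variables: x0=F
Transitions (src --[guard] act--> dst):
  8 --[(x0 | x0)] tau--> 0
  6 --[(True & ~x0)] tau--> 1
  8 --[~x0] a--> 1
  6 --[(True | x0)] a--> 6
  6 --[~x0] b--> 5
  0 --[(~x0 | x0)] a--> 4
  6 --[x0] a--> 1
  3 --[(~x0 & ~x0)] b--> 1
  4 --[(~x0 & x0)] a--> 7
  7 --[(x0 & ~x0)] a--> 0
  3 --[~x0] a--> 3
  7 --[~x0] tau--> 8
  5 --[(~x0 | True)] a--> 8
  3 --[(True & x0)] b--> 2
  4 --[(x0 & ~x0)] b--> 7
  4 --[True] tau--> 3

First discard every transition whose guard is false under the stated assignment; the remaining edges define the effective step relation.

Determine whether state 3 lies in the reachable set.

Guard filter leaves 10 enabled edge(s).
L0 = {0}
L1 = {4}  cumulative {0,4}
L2 = {3}  cumulative {0,3,4}
L3 = {1}  cumulative {0,1,3,4}
Reach set: {0,1,3,4}
trace reaching 3: a·tau

Answer: REACHABLE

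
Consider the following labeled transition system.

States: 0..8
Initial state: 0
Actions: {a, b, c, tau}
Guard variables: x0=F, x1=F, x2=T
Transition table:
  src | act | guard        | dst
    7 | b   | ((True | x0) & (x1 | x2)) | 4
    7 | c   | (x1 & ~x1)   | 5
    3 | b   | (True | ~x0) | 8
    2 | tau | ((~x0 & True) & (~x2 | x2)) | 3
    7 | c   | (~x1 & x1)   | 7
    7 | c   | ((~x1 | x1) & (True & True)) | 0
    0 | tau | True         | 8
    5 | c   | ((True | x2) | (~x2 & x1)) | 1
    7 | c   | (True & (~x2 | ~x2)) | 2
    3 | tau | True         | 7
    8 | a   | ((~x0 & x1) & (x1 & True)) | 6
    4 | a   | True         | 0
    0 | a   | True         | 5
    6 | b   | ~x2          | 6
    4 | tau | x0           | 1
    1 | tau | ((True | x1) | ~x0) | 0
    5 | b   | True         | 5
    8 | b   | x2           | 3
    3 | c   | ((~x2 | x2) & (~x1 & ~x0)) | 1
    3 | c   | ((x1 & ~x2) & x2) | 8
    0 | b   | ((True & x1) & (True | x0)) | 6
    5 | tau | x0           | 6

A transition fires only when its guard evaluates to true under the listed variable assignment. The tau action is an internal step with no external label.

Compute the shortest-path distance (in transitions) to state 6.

Breadth-first toward 6:
  L0 = {0}
  L1 = {5,8}
  L2 = {1,3}
  L3 = {7}
  L4 = {4}
6 never appears.

Answer: UNREACHABLE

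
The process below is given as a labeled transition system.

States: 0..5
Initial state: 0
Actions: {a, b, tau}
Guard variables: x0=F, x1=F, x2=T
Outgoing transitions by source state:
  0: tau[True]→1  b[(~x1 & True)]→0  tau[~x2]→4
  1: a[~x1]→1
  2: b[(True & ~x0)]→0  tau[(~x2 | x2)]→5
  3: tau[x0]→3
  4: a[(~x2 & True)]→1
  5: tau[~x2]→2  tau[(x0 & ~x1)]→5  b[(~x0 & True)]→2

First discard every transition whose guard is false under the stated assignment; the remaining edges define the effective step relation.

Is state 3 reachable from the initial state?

6 transition(s) survive guard evaluation.
depth 0: {0}
depth 1: {1}  total {0,1}
R = {0,1}

Answer: UNREACHABLE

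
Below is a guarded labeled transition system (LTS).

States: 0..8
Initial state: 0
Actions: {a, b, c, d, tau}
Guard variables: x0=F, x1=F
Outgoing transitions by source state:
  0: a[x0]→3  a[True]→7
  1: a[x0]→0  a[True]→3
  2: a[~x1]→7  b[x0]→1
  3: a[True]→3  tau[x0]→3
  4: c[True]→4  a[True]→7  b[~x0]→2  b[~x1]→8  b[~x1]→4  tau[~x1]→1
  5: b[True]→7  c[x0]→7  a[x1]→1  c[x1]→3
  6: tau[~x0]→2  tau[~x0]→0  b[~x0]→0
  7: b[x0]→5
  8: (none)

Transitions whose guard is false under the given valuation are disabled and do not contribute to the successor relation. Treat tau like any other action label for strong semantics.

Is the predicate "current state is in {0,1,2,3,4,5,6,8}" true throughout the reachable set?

Answer: INVARIANT VIOLATED at state 7

Analysis:
Allowed set {0,1,2,3,4,5,6,8}
R = {0,7}
  0: ok
  7: ✗ unsafe
reach 7 via a — violates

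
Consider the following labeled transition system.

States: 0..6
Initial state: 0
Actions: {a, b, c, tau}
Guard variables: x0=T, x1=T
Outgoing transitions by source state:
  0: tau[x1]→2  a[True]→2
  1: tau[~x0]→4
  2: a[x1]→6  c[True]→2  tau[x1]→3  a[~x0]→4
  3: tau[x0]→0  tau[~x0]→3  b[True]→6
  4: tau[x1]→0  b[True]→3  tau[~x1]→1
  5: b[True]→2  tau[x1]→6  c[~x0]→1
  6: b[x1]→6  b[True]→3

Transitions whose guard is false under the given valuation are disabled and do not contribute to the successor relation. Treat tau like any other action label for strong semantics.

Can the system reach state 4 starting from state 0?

Answer: UNREACHABLE

Analysis:
Guard filter leaves 13 enabled edge(s).
Layer 0: {0}
Layer 1: {2}  now seen {0,2}
Layer 2: {3,6}  now seen {0,2,3,6}
Reach set: {0,2,3,6}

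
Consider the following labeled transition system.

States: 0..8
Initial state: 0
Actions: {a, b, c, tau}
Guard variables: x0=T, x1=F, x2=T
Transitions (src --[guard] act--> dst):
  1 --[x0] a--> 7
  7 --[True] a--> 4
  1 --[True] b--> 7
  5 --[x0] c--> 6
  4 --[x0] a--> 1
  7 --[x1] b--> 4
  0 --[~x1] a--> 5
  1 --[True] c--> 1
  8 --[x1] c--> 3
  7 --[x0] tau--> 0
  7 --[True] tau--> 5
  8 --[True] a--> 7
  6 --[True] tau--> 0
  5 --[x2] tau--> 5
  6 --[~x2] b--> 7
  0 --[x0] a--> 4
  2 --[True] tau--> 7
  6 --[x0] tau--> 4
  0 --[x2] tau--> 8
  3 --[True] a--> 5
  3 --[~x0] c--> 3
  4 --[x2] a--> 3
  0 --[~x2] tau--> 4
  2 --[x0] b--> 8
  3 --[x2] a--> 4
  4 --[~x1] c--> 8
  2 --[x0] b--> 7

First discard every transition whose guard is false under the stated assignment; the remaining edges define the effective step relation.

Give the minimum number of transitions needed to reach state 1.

Answer: 2

Working:
Breadth-first toward 1:
  depth 0: {0}
  depth 1: {4,5,8}
  depth 2: {1,3,6,7}
1 enters at depth 2; path a·a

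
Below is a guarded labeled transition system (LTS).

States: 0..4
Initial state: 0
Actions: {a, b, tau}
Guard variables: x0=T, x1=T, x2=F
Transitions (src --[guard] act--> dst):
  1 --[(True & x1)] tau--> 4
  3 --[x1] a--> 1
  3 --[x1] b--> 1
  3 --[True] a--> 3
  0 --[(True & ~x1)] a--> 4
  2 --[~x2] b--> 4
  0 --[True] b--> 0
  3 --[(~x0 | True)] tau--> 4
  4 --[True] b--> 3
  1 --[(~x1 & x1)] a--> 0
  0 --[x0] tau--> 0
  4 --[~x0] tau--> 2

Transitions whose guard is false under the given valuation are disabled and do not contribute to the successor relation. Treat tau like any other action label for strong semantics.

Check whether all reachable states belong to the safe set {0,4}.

Safe = {0,4}
R = {0}
  0: safe

Answer: INVARIANT HOLDS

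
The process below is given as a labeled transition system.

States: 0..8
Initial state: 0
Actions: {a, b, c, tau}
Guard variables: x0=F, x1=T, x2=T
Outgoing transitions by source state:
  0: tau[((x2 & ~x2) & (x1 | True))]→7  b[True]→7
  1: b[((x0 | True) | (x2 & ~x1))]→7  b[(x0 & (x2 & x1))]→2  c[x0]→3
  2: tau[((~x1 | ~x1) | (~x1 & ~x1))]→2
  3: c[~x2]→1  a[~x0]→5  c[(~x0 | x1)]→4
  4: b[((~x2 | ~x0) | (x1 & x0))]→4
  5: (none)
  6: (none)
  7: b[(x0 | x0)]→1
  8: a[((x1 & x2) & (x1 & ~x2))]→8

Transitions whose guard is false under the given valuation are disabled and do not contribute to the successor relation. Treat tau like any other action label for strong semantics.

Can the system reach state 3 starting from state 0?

Guard filter leaves 5 enabled edge(s).
L0 = {0}
L1 = {7}  now seen {0,7}
Reach set: {0,7}

Answer: UNREACHABLE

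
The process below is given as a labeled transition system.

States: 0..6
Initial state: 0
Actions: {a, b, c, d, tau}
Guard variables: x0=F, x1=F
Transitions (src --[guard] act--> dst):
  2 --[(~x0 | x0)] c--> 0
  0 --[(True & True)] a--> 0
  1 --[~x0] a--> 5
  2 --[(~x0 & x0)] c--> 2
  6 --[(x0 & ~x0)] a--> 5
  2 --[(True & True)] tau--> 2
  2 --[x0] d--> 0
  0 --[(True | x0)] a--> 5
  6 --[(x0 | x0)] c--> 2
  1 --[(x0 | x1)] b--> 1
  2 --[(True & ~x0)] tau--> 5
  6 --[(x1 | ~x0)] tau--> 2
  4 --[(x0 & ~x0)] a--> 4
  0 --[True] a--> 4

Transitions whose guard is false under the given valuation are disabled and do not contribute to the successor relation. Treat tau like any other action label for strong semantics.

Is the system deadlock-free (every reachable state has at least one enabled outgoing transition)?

Answer: DEADLOCK at state 4

Trace:
R = {0,4,5}
  0: a→0  a→4  a→5  [deg 3]
  4: ∅  [deadlock]
  5: ∅  [deadlock]
Path to 4: a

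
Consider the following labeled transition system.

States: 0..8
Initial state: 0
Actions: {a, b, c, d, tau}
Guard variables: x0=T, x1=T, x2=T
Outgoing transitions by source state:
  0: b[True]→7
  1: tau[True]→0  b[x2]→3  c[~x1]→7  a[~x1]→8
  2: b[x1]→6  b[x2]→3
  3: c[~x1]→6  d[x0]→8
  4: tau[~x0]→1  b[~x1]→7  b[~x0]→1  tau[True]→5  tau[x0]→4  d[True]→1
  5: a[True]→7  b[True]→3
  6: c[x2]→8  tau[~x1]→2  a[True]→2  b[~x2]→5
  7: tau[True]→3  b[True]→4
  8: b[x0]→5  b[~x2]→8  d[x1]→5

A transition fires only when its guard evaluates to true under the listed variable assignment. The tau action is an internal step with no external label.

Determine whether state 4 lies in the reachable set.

After dropping false guards: 17 live edges.
depth 0: {0}
depth 1: {7}  total {0,7}
depth 2: {3,4}  total {0,3,4,7}
depth 3: {1,5,8}  total {0,1,3,4,5,7,8}
R = {0,1,3,4,5,7,8}
witness 4: b·b

Answer: REACHABLE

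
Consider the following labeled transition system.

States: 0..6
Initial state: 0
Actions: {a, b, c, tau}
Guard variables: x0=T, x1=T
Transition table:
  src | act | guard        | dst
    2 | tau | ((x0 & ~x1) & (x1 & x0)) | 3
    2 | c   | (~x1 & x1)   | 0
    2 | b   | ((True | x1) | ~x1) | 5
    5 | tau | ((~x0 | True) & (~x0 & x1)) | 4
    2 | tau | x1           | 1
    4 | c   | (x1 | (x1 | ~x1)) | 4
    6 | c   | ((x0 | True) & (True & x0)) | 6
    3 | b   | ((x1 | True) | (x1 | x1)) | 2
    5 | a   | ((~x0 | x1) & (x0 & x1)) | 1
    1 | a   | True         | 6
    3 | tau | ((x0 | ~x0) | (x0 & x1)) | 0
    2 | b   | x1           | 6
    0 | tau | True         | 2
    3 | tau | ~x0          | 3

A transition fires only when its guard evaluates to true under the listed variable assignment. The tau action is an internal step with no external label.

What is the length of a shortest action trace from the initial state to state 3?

Layered search for 3:
  Layer 0: {0}
  Layer 1: {2}
  Layer 2: {1,5,6}
3 never appears.

Answer: UNREACHABLE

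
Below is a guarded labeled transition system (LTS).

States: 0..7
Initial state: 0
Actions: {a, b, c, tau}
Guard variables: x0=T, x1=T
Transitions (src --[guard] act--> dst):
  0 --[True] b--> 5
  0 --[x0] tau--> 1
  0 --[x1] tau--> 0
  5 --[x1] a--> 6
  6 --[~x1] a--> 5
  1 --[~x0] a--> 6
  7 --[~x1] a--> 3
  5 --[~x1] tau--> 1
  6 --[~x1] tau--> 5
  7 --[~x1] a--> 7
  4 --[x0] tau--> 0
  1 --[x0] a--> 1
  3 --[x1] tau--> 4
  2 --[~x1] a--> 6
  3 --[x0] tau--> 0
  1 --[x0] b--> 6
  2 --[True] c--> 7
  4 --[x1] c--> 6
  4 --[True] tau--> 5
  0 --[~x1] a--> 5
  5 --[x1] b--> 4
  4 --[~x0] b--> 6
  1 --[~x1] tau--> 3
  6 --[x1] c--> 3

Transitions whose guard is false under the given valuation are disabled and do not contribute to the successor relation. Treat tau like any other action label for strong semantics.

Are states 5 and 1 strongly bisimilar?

Compute ~ classes (split until stable):
  P[0] = {{0,1,2,3,4,5,6,7}}
  P[1] = {{0},{1,5},{2,6},{3},{4},{7}}
  P[2] = {{0},{1},{2},{3},{4},{5},{6},{7}}
Fixed point at round 3; 8 class(es).
class of 5: {5}; class of 1: {1}

Answer: NOT BISIMILAR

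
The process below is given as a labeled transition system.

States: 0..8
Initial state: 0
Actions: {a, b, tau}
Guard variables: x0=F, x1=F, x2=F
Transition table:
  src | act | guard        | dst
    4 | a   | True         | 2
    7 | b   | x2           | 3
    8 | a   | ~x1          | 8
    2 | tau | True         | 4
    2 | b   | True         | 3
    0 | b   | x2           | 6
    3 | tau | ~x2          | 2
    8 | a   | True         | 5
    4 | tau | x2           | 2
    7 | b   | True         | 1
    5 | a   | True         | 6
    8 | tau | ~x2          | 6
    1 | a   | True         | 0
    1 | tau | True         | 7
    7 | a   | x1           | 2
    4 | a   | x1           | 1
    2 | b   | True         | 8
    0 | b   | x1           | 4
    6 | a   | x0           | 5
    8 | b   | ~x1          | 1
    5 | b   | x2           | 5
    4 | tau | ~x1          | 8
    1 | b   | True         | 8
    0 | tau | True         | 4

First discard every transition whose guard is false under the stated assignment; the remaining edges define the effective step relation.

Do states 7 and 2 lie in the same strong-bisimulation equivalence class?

Answer: NOT BISIMILAR

Trace:
Compute ~ classes (split until stable):
  π0 = {{0,1,2,3,4,5,6,7,8}}
  π1 = {{0,3},{1,8},{2},{4},{5},{6},{7}}
  π2 = {{0},{1},{2},{3},{4},{5},{6},{7},{8}}
9 equivalence class(es) (converged in 3)
[7]={7}  [2]={2}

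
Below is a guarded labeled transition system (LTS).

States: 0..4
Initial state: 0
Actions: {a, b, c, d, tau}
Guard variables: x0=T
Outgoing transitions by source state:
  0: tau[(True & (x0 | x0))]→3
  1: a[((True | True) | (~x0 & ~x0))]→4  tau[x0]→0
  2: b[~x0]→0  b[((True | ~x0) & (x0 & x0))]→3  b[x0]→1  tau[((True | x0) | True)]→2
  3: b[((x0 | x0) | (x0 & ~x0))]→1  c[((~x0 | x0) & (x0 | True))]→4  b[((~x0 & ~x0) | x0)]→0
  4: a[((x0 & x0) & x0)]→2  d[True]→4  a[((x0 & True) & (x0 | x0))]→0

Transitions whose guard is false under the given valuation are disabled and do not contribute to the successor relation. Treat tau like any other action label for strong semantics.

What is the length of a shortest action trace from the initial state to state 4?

Layered search for 4:
  Layer 0: {0}
  Layer 1: {3}
  Layer 2: {1,4}
first hit 4 at d=2 via tau·c

Answer: 2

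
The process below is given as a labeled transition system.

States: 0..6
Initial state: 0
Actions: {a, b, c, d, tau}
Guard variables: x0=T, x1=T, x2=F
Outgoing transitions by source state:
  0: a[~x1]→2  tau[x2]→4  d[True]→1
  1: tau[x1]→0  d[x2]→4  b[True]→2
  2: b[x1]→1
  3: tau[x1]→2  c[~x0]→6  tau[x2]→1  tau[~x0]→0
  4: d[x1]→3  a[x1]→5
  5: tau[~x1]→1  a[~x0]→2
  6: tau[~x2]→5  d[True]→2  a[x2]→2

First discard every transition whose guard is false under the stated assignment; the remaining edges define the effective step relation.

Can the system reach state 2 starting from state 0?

Answer: REACHABLE

Trace:
Guard filter leaves 9 enabled edge(s).
depth 0: {0}
depth 1: {1}  now seen {0,1}
depth 2: {2}  now seen {0,1,2}
Reachable = {0,1,2}
Path to 2: d·b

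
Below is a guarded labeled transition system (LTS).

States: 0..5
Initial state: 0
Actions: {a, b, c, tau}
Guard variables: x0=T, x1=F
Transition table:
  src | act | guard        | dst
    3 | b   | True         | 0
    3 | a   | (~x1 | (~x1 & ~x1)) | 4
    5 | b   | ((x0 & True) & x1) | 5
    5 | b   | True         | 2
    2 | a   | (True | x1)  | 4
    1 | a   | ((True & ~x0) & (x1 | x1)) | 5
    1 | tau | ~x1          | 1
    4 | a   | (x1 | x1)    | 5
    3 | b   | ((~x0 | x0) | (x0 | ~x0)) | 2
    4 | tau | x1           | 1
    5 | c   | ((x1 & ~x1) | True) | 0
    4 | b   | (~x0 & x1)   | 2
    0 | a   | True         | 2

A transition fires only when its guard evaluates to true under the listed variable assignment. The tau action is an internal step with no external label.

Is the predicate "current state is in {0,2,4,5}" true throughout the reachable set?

Answer: INVARIANT HOLDS

Analysis:
Allowed set {0,2,4,5}
R = {0,2,4}
  0: safe
  2: safe
  4: safe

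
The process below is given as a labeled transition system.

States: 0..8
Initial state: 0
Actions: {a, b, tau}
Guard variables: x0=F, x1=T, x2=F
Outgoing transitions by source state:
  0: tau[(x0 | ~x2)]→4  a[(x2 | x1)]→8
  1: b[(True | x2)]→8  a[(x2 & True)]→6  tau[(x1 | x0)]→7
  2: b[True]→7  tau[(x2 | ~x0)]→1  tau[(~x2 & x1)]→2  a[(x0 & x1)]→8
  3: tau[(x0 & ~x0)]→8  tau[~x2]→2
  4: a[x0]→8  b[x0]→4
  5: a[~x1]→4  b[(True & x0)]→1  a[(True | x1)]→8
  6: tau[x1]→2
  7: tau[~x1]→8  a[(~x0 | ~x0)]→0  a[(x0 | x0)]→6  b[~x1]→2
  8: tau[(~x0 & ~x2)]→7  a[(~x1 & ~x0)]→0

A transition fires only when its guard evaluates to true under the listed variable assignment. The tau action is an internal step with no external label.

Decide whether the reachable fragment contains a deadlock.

Reachable = {0,4,7,8}
  0: a→8  tau→4  [2 exit(s)]
  4: ∅  [STUCK]
  7: a→0  [1 exit(s)]
  8: tau→7  [1 exit(s)]
Path to 4: tau

Answer: DEADLOCK at state 4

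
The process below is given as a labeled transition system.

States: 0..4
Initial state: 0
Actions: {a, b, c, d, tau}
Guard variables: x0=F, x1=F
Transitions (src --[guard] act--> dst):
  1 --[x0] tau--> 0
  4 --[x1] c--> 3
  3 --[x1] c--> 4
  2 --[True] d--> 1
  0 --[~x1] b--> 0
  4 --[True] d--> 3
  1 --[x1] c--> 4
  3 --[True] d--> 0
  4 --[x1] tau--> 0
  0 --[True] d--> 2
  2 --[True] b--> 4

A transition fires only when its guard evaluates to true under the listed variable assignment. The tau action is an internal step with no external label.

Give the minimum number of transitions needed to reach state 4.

Answer: 2

Analysis:
BFS to 4:
  depth 0: {0}
  depth 1: {2}
  depth 2: {1,4}
first hit 4 at d=2 via d·b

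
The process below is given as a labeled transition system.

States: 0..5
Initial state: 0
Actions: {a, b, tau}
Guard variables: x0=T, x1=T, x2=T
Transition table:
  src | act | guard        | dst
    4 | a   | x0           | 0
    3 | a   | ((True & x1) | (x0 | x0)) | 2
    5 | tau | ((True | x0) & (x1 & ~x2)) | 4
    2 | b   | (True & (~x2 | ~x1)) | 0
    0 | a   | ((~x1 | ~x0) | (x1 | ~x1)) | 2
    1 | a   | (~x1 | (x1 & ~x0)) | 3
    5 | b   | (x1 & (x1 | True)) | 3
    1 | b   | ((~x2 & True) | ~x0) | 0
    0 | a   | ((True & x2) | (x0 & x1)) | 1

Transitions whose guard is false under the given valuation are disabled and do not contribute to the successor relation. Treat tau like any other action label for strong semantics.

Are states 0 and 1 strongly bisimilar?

Bisimulation quotient by refinement:
  P[0] = {{0,1,2,3,4,5}}
  P[1] = {{0,3,4},{1,2},{5}}
  P[2] = {{0,3},{1,2},{4},{5}}
stable after 3 split(s): 4 block(s)
class of 0: {0,3}; class of 1: {1,2}

Answer: NOT BISIMILAR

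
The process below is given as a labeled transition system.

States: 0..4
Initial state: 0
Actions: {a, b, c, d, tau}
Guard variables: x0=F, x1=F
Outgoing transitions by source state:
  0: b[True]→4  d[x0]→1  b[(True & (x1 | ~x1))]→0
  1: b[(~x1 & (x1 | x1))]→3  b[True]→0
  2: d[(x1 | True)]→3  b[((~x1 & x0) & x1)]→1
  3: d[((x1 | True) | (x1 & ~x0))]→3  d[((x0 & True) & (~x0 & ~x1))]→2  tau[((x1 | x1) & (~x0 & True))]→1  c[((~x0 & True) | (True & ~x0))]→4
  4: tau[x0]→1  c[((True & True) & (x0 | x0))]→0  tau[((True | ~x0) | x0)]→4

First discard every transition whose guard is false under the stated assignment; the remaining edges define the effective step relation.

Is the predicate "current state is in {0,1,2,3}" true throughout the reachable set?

Answer: INVARIANT VIOLATED at state 4

Working:
Inv-set: {0,1,2,3}
R = {0,4}
  0: ✓
  4: outside
reach 4 via b — violates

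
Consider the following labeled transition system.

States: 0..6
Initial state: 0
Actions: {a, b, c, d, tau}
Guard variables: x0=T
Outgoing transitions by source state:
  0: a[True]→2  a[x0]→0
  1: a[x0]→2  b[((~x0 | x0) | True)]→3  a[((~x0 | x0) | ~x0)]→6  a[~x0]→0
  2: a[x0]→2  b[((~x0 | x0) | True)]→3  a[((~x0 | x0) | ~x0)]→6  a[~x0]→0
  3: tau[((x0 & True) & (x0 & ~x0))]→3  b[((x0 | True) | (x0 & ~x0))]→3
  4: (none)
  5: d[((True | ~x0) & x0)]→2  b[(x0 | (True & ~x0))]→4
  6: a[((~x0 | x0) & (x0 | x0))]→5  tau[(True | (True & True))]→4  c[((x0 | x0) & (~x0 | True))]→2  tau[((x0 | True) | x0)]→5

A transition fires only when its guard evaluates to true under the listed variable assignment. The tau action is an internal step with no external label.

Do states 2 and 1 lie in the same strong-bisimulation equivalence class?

Refine partition for ~:
  round 0: {{0,1,2,3,4,5,6}}
  round 1: {{0},{1,2},{3},{4},{5},{6}}
6 equivalence class(es) (converged in 2)
class of 2: {1,2}; class of 1: {1,2}

Answer: BISIMILAR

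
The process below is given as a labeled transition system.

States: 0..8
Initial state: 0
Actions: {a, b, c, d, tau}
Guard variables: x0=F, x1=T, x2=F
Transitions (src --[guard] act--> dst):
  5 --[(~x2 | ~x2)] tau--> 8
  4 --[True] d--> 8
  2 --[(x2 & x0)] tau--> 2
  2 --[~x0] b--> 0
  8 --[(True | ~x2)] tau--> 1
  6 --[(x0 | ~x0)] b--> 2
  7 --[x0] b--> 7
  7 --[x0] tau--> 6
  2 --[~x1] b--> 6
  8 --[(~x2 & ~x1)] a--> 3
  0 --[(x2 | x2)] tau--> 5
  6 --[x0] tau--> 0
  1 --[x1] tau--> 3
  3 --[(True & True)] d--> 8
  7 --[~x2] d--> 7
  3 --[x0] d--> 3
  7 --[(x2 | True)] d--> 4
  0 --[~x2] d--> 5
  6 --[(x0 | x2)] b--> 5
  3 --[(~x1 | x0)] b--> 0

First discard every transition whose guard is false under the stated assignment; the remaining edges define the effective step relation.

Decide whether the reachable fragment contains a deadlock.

Answer: DEADLOCK-FREE

Trace:
Reachable = {0,1,3,5,8}
  0: d→5  [1 exit(s)]
  1: tau→3  [1 exit(s)]
  3: d→8  [1 exit(s)]
  5: tau→8  [1 exit(s)]
  8: tau→1  [1 exit(s)]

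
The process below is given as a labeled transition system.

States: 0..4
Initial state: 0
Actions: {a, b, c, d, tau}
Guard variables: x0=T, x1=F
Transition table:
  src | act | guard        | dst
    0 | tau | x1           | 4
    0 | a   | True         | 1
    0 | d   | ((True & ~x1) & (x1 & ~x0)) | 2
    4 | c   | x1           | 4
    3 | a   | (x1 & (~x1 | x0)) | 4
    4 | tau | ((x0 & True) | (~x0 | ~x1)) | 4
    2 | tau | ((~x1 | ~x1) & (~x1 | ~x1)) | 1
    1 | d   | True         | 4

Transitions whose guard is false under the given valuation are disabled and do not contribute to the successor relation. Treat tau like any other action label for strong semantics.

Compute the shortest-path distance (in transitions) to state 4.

Answer: 2

Trace:
BFS to 4:
  depth 0: {0}
  depth 1: {1}
  depth 2: {4}
first hit 4 at d=2 via a·d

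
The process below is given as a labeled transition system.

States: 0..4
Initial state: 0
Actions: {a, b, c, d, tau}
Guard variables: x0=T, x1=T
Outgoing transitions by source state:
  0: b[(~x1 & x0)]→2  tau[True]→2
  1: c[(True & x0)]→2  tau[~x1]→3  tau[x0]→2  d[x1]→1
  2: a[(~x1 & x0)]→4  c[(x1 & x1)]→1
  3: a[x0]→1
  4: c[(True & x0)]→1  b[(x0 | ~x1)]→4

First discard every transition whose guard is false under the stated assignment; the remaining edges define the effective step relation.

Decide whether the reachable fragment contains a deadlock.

Answer: DEADLOCK-FREE

Working:
R = {0,1,2}
  0: tau→2  [deg 1]
  1: c→2  d→1  tau→2  [deg 3]
  2: c→1  [deg 1]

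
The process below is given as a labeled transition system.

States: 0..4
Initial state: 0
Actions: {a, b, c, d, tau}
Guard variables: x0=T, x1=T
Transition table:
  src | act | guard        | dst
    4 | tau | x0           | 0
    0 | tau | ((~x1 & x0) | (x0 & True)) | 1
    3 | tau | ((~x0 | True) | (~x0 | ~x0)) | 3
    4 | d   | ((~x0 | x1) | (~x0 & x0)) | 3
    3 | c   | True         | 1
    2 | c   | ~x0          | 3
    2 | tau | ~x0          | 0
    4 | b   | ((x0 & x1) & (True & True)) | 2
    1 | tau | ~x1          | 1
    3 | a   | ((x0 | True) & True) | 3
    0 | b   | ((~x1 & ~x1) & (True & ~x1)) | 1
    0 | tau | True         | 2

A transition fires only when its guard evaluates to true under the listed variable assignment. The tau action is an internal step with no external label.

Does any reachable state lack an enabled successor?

Answer: DEADLOCK at state 1

Trace:
Reachable = {0,1,2}
  0: tau→1  tau→2  [2 exit(s)]
  1: ∅  [no exit]
  2: ∅  [no exit]
witness 1: tau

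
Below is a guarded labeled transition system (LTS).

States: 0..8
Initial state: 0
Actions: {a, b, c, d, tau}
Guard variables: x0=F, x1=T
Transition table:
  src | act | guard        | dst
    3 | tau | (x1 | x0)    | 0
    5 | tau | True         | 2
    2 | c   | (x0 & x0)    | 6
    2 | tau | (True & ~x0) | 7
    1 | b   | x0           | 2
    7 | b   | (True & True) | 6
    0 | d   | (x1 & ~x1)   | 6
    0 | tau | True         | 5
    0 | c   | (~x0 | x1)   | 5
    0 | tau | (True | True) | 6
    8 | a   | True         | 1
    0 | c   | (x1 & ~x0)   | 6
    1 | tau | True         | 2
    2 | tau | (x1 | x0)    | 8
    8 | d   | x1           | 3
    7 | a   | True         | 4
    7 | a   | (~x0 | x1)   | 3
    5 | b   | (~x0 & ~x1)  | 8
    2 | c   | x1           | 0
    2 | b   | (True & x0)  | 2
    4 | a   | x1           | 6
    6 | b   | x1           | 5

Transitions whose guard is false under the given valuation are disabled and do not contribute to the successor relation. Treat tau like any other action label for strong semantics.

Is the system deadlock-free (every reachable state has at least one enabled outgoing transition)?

Answer: DEADLOCK-FREE

Working:
R = {0,1,2,3,4,5,6,7,8}
  0: c→5  c→6  tau→5  tau→6  [4 exit(s)]
  1: tau→2  [1 exit(s)]
  2: c→0  tau→7  tau→8  [3 exit(s)]
  3: tau→0  [1 exit(s)]
  4: a→6  [1 exit(s)]
  5: tau→2  [1 exit(s)]
  6: b→5  [1 exit(s)]
  7: a→3  a→4  b→6  [3 exit(s)]
  8: a→1  d→3  [2 exit(s)]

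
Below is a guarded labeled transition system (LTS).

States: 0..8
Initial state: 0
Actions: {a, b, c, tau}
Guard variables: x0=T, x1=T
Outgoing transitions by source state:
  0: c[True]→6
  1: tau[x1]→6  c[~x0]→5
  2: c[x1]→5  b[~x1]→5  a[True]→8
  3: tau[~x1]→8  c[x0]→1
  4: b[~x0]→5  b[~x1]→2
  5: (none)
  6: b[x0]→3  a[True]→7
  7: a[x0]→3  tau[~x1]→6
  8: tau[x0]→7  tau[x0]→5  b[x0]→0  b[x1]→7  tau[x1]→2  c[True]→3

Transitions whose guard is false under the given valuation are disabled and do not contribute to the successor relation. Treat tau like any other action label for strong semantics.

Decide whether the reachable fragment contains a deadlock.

Reachable = {0,1,3,6,7}
  0: c→6  [1 exit(s)]
  1: tau→6  [1 exit(s)]
  3: c→1  [1 exit(s)]
  6: a→7  b→3  [2 exit(s)]
  7: a→3  [1 exit(s)]

Answer: DEADLOCK-FREE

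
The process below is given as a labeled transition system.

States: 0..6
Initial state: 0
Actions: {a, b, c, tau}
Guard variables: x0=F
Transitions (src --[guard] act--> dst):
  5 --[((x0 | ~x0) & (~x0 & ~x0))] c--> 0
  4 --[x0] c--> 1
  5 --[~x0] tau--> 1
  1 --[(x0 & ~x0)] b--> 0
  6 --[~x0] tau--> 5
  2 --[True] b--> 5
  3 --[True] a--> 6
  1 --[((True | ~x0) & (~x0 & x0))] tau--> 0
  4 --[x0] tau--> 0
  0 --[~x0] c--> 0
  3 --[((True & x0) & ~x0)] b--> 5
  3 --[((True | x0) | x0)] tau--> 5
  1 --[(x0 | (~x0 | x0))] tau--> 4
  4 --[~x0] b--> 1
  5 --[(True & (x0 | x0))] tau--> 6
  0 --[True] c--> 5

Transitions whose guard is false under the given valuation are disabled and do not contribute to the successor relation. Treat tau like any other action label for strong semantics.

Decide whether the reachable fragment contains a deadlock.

Answer: DEADLOCK-FREE

Trace:
Reachable = {0,1,4,5}
  0: c→0  c→5  [2 exit(s)]
  1: tau→4  [1 exit(s)]
  4: b→1  [1 exit(s)]
  5: c→0  tau→1  [2 exit(s)]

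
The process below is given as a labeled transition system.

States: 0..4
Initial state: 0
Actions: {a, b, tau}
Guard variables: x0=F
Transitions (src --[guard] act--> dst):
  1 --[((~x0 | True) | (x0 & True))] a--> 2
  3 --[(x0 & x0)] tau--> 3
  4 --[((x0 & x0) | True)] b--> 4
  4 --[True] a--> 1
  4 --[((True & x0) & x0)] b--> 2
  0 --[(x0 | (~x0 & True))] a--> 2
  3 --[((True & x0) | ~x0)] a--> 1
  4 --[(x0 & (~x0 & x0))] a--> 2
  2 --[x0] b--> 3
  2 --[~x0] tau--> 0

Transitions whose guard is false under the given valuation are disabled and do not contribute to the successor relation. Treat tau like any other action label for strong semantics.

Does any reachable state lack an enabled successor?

Answer: DEADLOCK-FREE

Working:
R = {0,2}
  0: a→2  [1 exit(s)]
  2: tau→0  [1 exit(s)]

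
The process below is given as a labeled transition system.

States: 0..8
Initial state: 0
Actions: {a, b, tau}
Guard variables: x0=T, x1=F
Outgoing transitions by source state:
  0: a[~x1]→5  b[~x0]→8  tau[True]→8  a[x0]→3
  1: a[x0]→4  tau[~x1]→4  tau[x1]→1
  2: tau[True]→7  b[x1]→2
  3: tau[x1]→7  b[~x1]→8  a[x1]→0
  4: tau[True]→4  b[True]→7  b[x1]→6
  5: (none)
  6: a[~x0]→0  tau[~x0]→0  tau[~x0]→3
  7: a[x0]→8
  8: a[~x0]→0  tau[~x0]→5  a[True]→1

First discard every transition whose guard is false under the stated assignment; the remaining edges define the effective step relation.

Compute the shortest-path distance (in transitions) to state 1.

Breadth-first toward 1:
  Layer 0: {0}
  Layer 1: {3,5,8}
  Layer 2: {1}
depth(1)=2, e.g. tau·a

Answer: 2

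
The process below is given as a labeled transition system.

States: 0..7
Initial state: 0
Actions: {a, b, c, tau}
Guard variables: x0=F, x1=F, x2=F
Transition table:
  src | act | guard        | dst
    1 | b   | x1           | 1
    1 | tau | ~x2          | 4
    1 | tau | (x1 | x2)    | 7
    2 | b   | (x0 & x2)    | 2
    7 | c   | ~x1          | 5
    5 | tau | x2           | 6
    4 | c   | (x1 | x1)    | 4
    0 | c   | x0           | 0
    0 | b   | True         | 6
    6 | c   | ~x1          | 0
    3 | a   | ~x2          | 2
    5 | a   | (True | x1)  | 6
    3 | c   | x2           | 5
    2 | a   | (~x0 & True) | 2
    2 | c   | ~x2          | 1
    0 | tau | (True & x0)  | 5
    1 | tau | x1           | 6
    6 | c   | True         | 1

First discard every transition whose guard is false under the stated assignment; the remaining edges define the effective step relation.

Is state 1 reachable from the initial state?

Answer: REACHABLE

Working:
Guard filter leaves 9 enabled edge(s).
Layer 0: {0}
Layer 1: {6}  now seen {0,6}
Layer 2: {1}  now seen {0,1,6}
Layer 3: {4}  now seen {0,1,4,6}
Reach set: {0,1,4,6}
Path to 1: b·c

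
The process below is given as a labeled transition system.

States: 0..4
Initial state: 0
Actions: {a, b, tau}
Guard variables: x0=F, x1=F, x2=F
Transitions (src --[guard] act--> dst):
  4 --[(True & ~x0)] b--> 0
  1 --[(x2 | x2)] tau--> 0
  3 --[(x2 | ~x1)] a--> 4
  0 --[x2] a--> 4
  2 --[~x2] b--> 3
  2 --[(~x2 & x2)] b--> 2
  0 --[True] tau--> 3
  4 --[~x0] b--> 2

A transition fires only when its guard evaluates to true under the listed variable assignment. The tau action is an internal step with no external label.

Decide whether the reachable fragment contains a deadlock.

Answer: DEADLOCK-FREE

Analysis:
R = {0,2,3,4}
  0: tau→3  [1 exit(s)]
  2: b→3  [1 exit(s)]
  3: a→4  [1 exit(s)]
  4: b→0  b→2  [2 exit(s)]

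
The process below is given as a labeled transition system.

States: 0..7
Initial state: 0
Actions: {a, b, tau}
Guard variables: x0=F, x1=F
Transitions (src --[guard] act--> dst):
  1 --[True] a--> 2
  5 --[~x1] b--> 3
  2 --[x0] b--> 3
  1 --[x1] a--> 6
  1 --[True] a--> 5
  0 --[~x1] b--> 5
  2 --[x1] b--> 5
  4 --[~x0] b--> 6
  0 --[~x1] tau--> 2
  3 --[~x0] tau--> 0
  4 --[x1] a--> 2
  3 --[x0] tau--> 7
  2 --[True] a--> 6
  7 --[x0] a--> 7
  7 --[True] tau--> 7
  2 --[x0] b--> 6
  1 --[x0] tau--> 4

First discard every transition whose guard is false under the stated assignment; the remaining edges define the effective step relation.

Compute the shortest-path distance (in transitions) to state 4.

Answer: UNREACHABLE

Working:
Layered search for 4:
  depth 0: {0}
  depth 1: {2,5}
  depth 2: {3,6}
4 never appears.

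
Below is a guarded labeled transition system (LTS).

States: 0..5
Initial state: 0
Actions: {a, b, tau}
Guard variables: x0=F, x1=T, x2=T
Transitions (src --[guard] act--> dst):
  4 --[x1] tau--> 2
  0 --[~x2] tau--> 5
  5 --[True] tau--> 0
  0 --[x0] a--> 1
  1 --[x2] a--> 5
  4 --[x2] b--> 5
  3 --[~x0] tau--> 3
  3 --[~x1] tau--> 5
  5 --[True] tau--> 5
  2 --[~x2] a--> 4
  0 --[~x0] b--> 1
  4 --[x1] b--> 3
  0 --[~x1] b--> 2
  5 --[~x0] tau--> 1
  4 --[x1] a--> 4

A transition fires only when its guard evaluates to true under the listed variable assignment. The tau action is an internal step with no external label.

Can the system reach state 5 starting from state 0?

Answer: REACHABLE

Trace:
After dropping false guards: 10 live edges.
Layer 0: {0}
Layer 1: {1}  total {0,1}
Layer 2: {5}  total {0,1,5}
R = {0,1,5}
Path to 5: b·a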